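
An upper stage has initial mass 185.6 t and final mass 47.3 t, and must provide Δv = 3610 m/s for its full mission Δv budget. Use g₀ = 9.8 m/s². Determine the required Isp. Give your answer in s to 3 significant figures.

ln(m₀/m_f) = ln(185600/47300) = ln(3.924) = 1.3671.
v_e = Δv / ln(m₀/m_f) = 3610 / 1.3671 = 2640.7 m/s.
Isp = v_e / g₀ = 2640.7 / 9.8 = 269.5 s.

Isp ≈ 269 s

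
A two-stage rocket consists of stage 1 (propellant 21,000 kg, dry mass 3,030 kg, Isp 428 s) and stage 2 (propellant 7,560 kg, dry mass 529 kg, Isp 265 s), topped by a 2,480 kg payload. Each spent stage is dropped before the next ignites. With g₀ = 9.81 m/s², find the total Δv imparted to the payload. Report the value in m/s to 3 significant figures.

Δv ≈ 7190 m/s

Ignition mass of stage 1 = 21,000+3,030 + 7,560+529 + 2,480 = 34,599 kg.
Stage 1: m₀ = 34,599 kg, m_f = 34,599 − 21,000 = 13,599 kg; Δv = 428×9.81×ln(2.544) = 4198.7×0.9338 ≈ 3921 m/s.
Stage 2: m₀ = 10,569 kg, m_f = 10,569 − 7,560 = 3,009 kg; Δv = 265×9.81×ln(3.512) = 2599.7×1.2563 ≈ 3266 m/s.
Total Δv = 3921 + 3266 = 7187 m/s.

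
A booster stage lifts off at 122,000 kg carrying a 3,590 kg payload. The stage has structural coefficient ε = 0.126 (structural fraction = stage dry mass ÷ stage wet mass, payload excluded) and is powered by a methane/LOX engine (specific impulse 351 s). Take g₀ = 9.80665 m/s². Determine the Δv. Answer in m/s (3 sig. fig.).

Δv ≈ 6490 m/s

Stage wet mass = m₀ − payload = 122,000 − 3,590 = 118,410 kg.
Stage dry mass = ε × stage wet mass = 0.126 × 118,410 = 14,919.7 kg.
Burnout mass m_f = stage dry + payload = 14,919.7 + 3,590 = 18,509.7 kg.
v_e = Isp · g₀ = 351 × 9.80665 = 3442.1 m/s.
Δv = v_e · ln(122,000/18,509.7) = 3442.1 × ln(6.591) = 3442.1 × 1.8857 ≈ 6491 m/s.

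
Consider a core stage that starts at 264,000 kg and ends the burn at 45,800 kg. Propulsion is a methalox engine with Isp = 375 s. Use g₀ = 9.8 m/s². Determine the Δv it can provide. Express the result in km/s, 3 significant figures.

v_e = Isp · g₀ = 375 × 9.8 = 3675.0 m/s.
Using Δv = v_e ln(m₀/m_f): Δv = v_e · ln(m₀/m_f) = 3675.0 × ln(5.764) = 3675.0 × 1.7517 ≈ 6437.4 m/s.

Δv ≈ 6.44 km/s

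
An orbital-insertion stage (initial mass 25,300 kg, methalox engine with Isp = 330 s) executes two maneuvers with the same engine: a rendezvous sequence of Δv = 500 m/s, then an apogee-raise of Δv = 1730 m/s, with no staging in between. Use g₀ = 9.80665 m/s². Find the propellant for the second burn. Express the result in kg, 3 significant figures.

propellant for the second burn ≈ 8980 kg

v_e = Isp · g₀ = 330 × 9.80665 = 3236.2 m/s.
After the first burn: m = 25300 × exp(−500/3236.2) = 25300 × 0.85684 = 21,678.1 kg.
After the second burn: m = 21,678.1 × exp(−1730/3236.2) = 21,678.1 × 0.58592 = 12,701.6 kg.
Second-burn propellant = 21,678.1 − 12,701.6 = 8,976.5 kg.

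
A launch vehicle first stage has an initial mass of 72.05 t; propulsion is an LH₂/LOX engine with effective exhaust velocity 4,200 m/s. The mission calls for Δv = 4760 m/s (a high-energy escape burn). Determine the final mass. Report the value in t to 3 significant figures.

m₀/m_f = exp(Δv / v_e) = exp(4760 / 4200.0) = exp(1.1333) = 3.1060.
m_f = m₀ / 3.1060 = 72.05 / 3.1060 = 23.197 t.

final mass ≈ 23.2 t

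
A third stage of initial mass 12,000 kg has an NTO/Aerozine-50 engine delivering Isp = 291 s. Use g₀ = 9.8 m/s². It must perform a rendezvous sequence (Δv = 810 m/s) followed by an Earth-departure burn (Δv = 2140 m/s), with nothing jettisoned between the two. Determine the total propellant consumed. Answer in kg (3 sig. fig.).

v_e = Isp · g₀ = 291 × 9.8 = 2851.8 m/s.
After the first burn: m = 12000 × exp(−810/2851.8) = 12000 × 0.75274 = 9,032.88 kg.
After the second burn: m = 9,032.88 × exp(−2140/2851.8) = 9,032.88 × 0.47218 = 4,265.15 kg.
Total propellant = m₀ − m_final = 12000 − 4,265.15 = 7,734.85 kg.

total propellant consumed ≈ 7730 kg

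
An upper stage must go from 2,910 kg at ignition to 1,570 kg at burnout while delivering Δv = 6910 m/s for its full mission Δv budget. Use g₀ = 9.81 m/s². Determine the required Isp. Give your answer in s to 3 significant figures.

ln(m₀/m_f) = ln(2910/1570) = ln(1.854) = 0.6171.
By the Tsiolkovsky rocket equation, v_e = Δv / ln(m₀/m_f) = 6910 / 0.6171 = 11197.9 m/s.
Isp = v_e / g₀ = 11197.9 / 9.81 = 1141.5 s.

Isp ≈ 1140 s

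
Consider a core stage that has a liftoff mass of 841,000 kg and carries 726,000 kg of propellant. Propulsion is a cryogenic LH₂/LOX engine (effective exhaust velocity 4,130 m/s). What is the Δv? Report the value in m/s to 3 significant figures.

Δv ≈ 8220 m/s

m_f = m₀ − m_prop = 841,000 − 726,000 = 115,000 kg.
Δv = v_e · ln(m₀/m_f) = 4130.0 × ln(7.313) = 4130.0 × 1.9897 ≈ 8217.3 m/s.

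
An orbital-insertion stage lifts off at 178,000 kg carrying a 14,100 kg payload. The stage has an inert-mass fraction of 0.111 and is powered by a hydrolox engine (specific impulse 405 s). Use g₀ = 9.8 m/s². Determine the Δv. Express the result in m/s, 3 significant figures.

Stage wet mass = m₀ − payload = 178,000 − 14,100 = 163,900 kg.
Stage dry mass = ε × stage wet mass = 0.111 × 163,900 = 18,192.9 kg.
Burnout mass m_f = stage dry + payload = 18,192.9 + 14,100 = 32,292.9 kg.
v_e = Isp · g₀ = 405 × 9.8 = 3969.0 m/s.
Δv = v_e · ln(178,000/32,292.9) = 3969.0 × ln(5.512) = 3969.0 × 1.7069 ≈ 6775 m/s.

Δv ≈ 6770 m/s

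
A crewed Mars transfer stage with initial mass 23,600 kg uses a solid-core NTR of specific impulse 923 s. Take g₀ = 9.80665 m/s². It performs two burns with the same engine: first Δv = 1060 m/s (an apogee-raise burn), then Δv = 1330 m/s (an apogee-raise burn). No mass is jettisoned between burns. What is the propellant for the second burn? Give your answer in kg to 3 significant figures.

propellant for the second burn ≈ 2870 kg

v_e = Isp · g₀ = 923 × 9.80665 = 9051.5 m/s.
After the first burn: m = 23600 × exp(−1060/9051.5) = 23600 × 0.88949 = 20,992 kg.
After the second burn: m = 20,992 × exp(−1330/9051.5) = 20,992 × 0.86335 = 18,123.4 kg.
Second-burn propellant = 20,992 − 18,123.4 = 2,868.6 kg.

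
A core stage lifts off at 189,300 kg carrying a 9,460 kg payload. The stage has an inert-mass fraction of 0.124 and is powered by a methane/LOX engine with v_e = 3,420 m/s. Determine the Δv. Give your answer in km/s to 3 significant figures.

Δv ≈ 6.11 km/s

Stage wet mass = m₀ − payload = 189,300 − 9,460 = 179,840 kg.
Stage dry mass = ε × stage wet mass = 0.124 × 179,840 = 22,300.2 kg.
Burnout mass m_f = stage dry + payload = 22,300.2 + 9,460 = 31,760.2 kg.
Using Δv = v_e ln(m₀/m_f): Δv = v_e · ln(189,300/31,760.2) = 3420.0 × ln(5.96) = 3420.0 × 1.7851 ≈ 6105 m/s.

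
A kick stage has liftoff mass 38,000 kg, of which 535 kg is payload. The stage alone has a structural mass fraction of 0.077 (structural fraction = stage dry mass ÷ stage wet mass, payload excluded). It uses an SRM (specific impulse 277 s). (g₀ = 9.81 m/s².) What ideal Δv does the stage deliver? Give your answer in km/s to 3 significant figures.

Stage wet mass = m₀ − payload = 38,000 − 535 = 37,465 kg.
Stage dry mass = ε × stage wet mass = 0.077 × 37,465 = 2,884.81 kg.
Burnout mass m_f = stage dry + payload = 2,884.81 + 535 = 3,419.81 kg.
v_e = Isp · g₀ = 277 × 9.81 = 2717.4 m/s.
From the ideal rocket equation, Δv = v_e · ln(38,000/3,419.81) = 2717.4 × ln(11.11) = 2717.4 × 2.4080 ≈ 6543 m/s.

Δv ≈ 6.54 km/s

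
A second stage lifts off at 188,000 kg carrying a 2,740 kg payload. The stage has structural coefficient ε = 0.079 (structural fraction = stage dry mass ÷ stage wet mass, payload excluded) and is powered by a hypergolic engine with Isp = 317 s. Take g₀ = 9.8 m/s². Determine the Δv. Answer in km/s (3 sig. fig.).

Stage wet mass = m₀ − payload = 188,000 − 2,740 = 185,260 kg.
Stage dry mass = ε × stage wet mass = 0.079 × 185,260 = 14,635.5 kg.
Burnout mass m_f = stage dry + payload = 14,635.5 + 2,740 = 17,375.5 kg.
v_e = Isp · g₀ = 317 × 9.8 = 3106.6 m/s.
Rocket equation: Δv = v_e · ln(188,000/17,375.5) = 3106.6 × ln(10.82) = 3106.6 × 2.3814 ≈ 7398 m/s.

Δv ≈ 7.40 km/s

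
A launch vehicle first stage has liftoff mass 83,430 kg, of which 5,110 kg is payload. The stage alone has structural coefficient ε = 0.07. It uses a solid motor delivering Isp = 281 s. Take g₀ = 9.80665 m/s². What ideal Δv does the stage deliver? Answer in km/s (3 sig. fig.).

Δv ≈ 5.69 km/s

Stage wet mass = m₀ − payload = 83,430 − 5,110 = 78,320 kg.
Stage dry mass = ε × stage wet mass = 0.07 × 78,320 = 5,482.4 kg.
Burnout mass m_f = stage dry + payload = 5,482.4 + 5,110 = 10,592.4 kg.
v_e = Isp · g₀ = 281 × 9.80665 = 2755.7 m/s.
From the ideal rocket equation, Δv = v_e · ln(83,430/10,592.4) = 2755.7 × ln(7.876) = 2755.7 × 2.0639 ≈ 5687 m/s.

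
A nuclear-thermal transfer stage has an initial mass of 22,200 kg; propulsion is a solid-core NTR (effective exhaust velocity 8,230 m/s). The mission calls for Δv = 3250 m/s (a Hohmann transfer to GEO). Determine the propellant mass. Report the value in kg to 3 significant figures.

propellant mass ≈ 7240 kg

Using Δv = v_e ln(m₀/m_f): m₀/m_f = exp(Δv / v_e) = exp(3250 / 8230.0) = exp(0.3949) = 1.4842.
m_f = 22,200 / 1.4842 = 14,957.6 kg, so propellant = m₀ − m_f = 22,200 − 14,957.6 = 7,242.4 kg.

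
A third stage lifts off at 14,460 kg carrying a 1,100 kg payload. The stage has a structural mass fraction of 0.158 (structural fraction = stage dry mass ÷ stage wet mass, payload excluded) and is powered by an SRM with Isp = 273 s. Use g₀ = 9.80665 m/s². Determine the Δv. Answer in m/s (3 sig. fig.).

Δv ≈ 4030 m/s

Stage wet mass = m₀ − payload = 14,460 − 1,100 = 13,360 kg.
Stage dry mass = ε × stage wet mass = 0.158 × 13,360 = 2,110.88 kg.
Burnout mass m_f = stage dry + payload = 2,110.88 + 1,100 = 3,210.88 kg.
v_e = Isp · g₀ = 273 × 9.80665 = 2677.2 m/s.
Δv = v_e · ln(14,460/3,210.88) = 2677.2 × ln(4.503) = 2677.2 × 1.5048 ≈ 4029 m/s.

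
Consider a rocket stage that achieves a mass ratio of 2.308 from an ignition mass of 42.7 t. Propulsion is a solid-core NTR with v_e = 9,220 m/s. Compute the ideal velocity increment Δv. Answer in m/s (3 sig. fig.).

Δv ≈ 7710 m/s

From the ideal rocket equation, Δv = v_e · ln(2.308) = 9220.0 × 0.8364 ≈ 7711.4 m/s.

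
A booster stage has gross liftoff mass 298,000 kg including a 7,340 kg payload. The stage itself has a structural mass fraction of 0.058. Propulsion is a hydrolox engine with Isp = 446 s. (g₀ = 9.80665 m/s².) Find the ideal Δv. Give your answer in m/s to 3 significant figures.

Δv ≈ 11000 m/s

Stage wet mass = m₀ − payload = 298,000 − 7,340 = 290,660 kg.
Stage dry mass = ε × stage wet mass = 0.058 × 290,660 = 16,858.3 kg.
Burnout mass m_f = stage dry + payload = 16,858.3 + 7,340 = 24,198.3 kg.
v_e = Isp · g₀ = 446 × 9.80665 = 4373.8 m/s.
Rocket equation: Δv = v_e · ln(298,000/24,198.3) = 4373.8 × ln(12.31) = 4373.8 × 2.5108 ≈ 10982 m/s.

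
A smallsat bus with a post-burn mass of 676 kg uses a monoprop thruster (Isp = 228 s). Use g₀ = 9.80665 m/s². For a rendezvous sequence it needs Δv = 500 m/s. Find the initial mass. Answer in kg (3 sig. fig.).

initial mass ≈ 845 kg

v_e = Isp · g₀ = 228 × 9.80665 = 2235.9 m/s.
m₀/m_f = exp(Δv / v_e) = exp(500 / 2235.9) = exp(0.2236) = 1.2506.
m₀ = m_f × 1.2506 = 676 × 1.2506 = 845.406 kg.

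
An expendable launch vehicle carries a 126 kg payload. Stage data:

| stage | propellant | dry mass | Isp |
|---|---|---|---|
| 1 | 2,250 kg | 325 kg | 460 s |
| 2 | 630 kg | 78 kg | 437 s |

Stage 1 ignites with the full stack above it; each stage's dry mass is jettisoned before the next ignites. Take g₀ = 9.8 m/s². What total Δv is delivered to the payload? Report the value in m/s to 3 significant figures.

Δv ≈ 10900 m/s

Ignition mass of stage 1 = 2,250+325 + 630+78 + 126 = 3,409 kg.
Stage 1: m₀ = 3,409 kg, m_f = 3,409 − 2,250 = 1,159 kg; Δv = 460×9.8×ln(2.941) = 4508.0×1.0789 ≈ 4864 m/s.
Stage 2: m₀ = 834 kg, m_f = 834 − 630 = 204 kg; Δv = 437×9.8×ln(4.088) = 4282.6×1.4081 ≈ 6030 m/s.
Total Δv = 4864 + 6030 = 10894 m/s.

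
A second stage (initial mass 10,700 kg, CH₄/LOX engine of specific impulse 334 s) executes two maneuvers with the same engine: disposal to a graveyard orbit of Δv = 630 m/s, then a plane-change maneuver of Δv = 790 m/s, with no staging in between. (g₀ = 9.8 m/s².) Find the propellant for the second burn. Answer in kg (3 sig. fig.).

propellant for the second burn ≈ 1890 kg

v_e = Isp · g₀ = 334 × 9.8 = 3273.2 m/s.
After the first burn: m = 10700 × exp(−630/3273.2) = 10700 × 0.82492 = 8,826.64 kg.
After the second burn: m = 8,826.64 × exp(−790/3273.2) = 8,826.64 × 0.78556 = 6,933.86 kg.
Second-burn propellant = 8,826.64 − 6,933.86 = 1,892.78 kg.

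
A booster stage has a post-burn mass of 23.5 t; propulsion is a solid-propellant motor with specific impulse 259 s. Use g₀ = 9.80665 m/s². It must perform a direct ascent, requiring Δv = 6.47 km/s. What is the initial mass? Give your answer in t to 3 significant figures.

initial mass ≈ 300 t

v_e = Isp · g₀ = 259 × 9.80665 = 2539.9 m/s.
Using Δv = v_e ln(m₀/m_f): m₀/m_f = exp(Δv / v_e) = exp(6470 / 2539.9) = exp(2.5473) = 12.7729.
m₀ = m_f × 12.7729 = 23.5 × 12.7729 = 300.163 t.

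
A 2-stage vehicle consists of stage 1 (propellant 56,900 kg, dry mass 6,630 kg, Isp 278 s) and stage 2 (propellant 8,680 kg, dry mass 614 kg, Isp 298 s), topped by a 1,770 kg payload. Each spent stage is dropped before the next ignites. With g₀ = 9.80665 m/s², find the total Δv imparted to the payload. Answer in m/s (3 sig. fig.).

Ignition mass of stage 1 = 56,900+6,630 + 8,680+614 + 1,770 = 74,594 kg.
Stage 1: m₀ = 74,594 kg, m_f = 74,594 − 56,900 = 17,694 kg; Δv = 278×9.80665×ln(4.216) = 2726.2×1.4388 ≈ 3923 m/s.
Stage 2: m₀ = 11,064 kg, m_f = 11,064 − 8,680 = 2,384 kg; Δv = 298×9.80665×ln(4.641) = 2922.4×1.5349 ≈ 4486 m/s.
Total Δv = 3923 + 4486 = 8409 m/s.

Δv ≈ 8410 m/s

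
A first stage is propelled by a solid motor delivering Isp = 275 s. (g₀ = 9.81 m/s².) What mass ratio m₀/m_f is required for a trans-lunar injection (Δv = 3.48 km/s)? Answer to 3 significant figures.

mass ratio ≈ 3.63

v_e = Isp · g₀ = 275 × 9.81 = 2697.8 m/s.
m₀/m_f = exp(Δv / v_e) = exp(3480 / 2697.8) = exp(1.2900) = 3.6327.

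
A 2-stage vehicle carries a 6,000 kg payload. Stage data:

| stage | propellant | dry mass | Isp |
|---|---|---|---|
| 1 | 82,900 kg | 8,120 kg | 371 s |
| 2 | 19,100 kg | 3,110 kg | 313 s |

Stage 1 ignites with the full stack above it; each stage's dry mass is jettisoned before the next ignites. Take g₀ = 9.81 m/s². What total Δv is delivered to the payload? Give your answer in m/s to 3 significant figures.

Δv ≈ 7800 m/s

Ignition mass of stage 1 = 82,900+8,120 + 19,100+3,110 + 6,000 = 119,230 kg.
Stage 1: m₀ = 119,230 kg, m_f = 119,230 − 82,900 = 36,330 kg; Δv = 371×9.81×ln(3.282) = 3639.5×1.1884 ≈ 4325 m/s.
Stage 2: m₀ = 28,210 kg, m_f = 28,210 − 19,100 = 9,110 kg; Δv = 313×9.81×ln(3.097) = 3070.5×1.1303 ≈ 3471 m/s.
Total Δv = 4325 + 3471 = 7796 m/s.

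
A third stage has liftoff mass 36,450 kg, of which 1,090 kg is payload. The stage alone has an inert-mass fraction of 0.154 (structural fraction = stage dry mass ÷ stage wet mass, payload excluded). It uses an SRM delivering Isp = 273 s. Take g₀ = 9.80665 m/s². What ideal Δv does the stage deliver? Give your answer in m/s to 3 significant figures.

Stage wet mass = m₀ − payload = 36,450 − 1,090 = 35,360 kg.
Stage dry mass = ε × stage wet mass = 0.154 × 35,360 = 5,445.44 kg.
Burnout mass m_f = stage dry + payload = 5,445.44 + 1,090 = 6,535.44 kg.
v_e = Isp · g₀ = 273 × 9.80665 = 2677.2 m/s.
Δv = v_e · ln(36,450/6,535.44) = 2677.2 × ln(5.577) = 2677.2 × 1.7187 ≈ 4601 m/s.

Δv ≈ 4600 m/s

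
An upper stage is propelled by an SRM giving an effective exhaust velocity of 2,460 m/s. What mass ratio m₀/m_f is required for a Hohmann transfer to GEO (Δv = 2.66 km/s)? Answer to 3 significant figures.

Rocket equation: m₀/m_f = exp(Δv / v_e) = exp(2660 / 2460.0) = exp(1.0813) = 2.9485.

mass ratio ≈ 2.95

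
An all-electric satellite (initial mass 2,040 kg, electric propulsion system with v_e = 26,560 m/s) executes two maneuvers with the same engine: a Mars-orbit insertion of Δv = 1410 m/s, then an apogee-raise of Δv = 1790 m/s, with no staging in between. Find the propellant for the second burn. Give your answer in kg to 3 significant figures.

After the first burn: m = 2040 × exp(−1410/26560.0) = 2040 × 0.94830 = 1,934.53 kg.
After the second burn: m = 1,934.53 × exp(−1790/26560.0) = 1,934.53 × 0.93483 = 1,808.46 kg.
Second-burn propellant = 1,934.53 − 1,808.46 = 126.07 kg.

propellant for the second burn ≈ 126 kg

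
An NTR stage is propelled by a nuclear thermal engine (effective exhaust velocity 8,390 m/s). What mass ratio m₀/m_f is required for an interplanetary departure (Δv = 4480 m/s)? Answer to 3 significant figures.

Rocket equation: m₀/m_f = exp(Δv / v_e) = exp(4480 / 8390.0) = exp(0.5340) = 1.7057.

mass ratio ≈ 1.71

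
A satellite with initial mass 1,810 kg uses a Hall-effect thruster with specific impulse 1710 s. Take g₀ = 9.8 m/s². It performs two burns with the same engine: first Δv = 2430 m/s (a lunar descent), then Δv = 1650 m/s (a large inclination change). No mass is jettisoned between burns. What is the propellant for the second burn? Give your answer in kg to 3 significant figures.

propellant for the second burn ≈ 147 kg

v_e = Isp · g₀ = 1710 × 9.8 = 16758.0 m/s.
After the first burn: m = 1810 × exp(−2430/16758.0) = 1810 × 0.86502 = 1,565.69 kg.
After the second burn: m = 1,565.69 × exp(−1650/16758.0) = 1,565.69 × 0.90623 = 1,418.88 kg.
Second-burn propellant = 1,565.69 − 1,418.88 = 146.81 kg.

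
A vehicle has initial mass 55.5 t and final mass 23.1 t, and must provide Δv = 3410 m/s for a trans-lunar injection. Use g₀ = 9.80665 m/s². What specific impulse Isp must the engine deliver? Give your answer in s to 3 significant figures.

ln(m₀/m_f) = ln(55500/23100) = ln(2.403) = 0.8766.
By the Tsiolkovsky rocket equation, v_e = Δv / ln(m₀/m_f) = 3410 / 0.8766 = 3890.2 m/s.
Isp = v_e / g₀ = 3890.2 / 9.80665 = 396.7 s.

Isp ≈ 397 s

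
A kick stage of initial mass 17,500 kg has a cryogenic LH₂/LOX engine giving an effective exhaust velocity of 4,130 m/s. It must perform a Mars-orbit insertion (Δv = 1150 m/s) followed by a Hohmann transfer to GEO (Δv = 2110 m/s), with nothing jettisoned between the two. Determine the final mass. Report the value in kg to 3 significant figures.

final mass ≈ 7950 kg

After the first burn: m = 17500 × exp(−1150/4130.0) = 17500 × 0.75696 = 13,246.8 kg.
After the second burn: m = 13,246.8 × exp(−2110/4130.0) = 13,246.8 × 0.59996 = 7,947.55 kg.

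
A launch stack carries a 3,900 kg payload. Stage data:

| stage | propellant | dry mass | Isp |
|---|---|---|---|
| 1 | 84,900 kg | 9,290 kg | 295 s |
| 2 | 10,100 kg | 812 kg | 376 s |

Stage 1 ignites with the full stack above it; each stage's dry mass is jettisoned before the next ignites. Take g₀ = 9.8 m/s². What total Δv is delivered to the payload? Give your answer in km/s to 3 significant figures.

Ignition mass of stage 1 = 84,900+9,290 + 10,100+812 + 3,900 = 109,002 kg.
Stage 1: m₀ = 109,002 kg, m_f = 109,002 − 84,900 = 24,102 kg; Δv = 295×9.8×ln(4.523) = 2891.0×1.5091 ≈ 4363 m/s.
Stage 2: m₀ = 14,812 kg, m_f = 14,812 − 10,100 = 4,712 kg; Δv = 376×9.8×ln(3.143) = 3684.8×1.1453 ≈ 4220 m/s.
Total Δv = 4363 + 4220 = 8583 m/s.

Δv ≈ 8.58 km/s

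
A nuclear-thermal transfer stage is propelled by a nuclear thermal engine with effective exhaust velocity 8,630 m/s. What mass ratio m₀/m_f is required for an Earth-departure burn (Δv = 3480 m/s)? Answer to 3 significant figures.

mass ratio ≈ 1.50

From the ideal rocket equation, m₀/m_f = exp(Δv / v_e) = exp(3480 / 8630.0) = exp(0.4032) = 1.4967.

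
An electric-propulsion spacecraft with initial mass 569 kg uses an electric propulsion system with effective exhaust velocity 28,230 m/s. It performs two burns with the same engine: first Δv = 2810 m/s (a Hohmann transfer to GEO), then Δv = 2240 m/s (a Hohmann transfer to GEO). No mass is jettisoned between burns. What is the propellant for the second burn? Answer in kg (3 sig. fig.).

After the first burn: m = 569 × exp(−2810/28230.0) = 569 × 0.90525 = 515.087 kg.
After the second burn: m = 515.087 × exp(−2240/28230.0) = 515.087 × 0.92372 = 475.796 kg.
Second-burn propellant = 515.087 − 475.796 = 39.291 kg.

propellant for the second burn ≈ 39.3 kg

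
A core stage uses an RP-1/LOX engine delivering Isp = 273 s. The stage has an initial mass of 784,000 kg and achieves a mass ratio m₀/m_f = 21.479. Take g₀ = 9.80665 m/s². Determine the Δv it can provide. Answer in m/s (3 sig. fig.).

v_e = Isp · g₀ = 273 × 9.80665 = 2677.2 m/s.
Using Δv = v_e ln(m₀/m_f): Δv = v_e · ln(21.479) = 2677.2 × 3.0671 ≈ 8211.2 m/s.

Δv ≈ 8210 m/s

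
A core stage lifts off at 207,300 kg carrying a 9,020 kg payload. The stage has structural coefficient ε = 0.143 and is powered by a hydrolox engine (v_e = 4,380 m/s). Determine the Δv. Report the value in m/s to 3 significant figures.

Δv ≈ 7500 m/s

Stage wet mass = m₀ − payload = 207,300 − 9,020 = 198,280 kg.
Stage dry mass = ε × stage wet mass = 0.143 × 198,280 = 28,354 kg.
Burnout mass m_f = stage dry + payload = 28,354 + 9,020 = 37,374 kg.
Rocket equation: Δv = v_e · ln(207,300/37,374) = 4380.0 × ln(5.547) = 4380.0 × 1.7132 ≈ 7504 m/s.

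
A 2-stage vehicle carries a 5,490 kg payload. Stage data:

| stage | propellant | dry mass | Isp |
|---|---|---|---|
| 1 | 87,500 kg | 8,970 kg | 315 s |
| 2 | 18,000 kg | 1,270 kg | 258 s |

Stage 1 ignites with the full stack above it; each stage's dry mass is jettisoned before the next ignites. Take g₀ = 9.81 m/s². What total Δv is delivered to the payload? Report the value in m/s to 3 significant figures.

Ignition mass of stage 1 = 87,500+8,970 + 18,000+1,270 + 5,490 = 121,230 kg.
Stage 1: m₀ = 121,230 kg, m_f = 121,230 − 87,500 = 33,730 kg; Δv = 315×9.81×ln(3.594) = 3090.2×1.2793 ≈ 3953 m/s.
Stage 2: m₀ = 24,760 kg, m_f = 24,760 − 18,000 = 6,760 kg; Δv = 258×9.81×ln(3.663) = 2531.0×1.2982 ≈ 3286 m/s.
Total Δv = 3953 + 3286 = 7239 m/s.

Δv ≈ 7240 m/s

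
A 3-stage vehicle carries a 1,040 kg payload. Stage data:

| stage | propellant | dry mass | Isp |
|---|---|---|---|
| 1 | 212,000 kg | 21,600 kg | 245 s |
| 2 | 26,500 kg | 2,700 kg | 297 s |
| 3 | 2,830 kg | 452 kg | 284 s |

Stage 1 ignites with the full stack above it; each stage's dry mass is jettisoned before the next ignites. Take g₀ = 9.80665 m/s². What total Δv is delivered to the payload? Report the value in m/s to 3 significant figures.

Ignition mass of stage 1 = 212,000+21,600 + 26,500+2,700 + 2,830+452 + 1,040 = 267,122 kg.
Stage 1: m₀ = 267,122 kg, m_f = 267,122 − 212,000 = 55,122 kg; Δv = 245×9.80665×ln(4.846) = 2402.6×1.5782 ≈ 3792 m/s.
Stage 2: m₀ = 33,522 kg, m_f = 33,522 − 26,500 = 7,022 kg; Δv = 297×9.80665×ln(4.774) = 2912.6×1.5632 ≈ 4553 m/s.
Stage 3: m₀ = 4,322 kg, m_f = 4,322 − 2,830 = 1,492 kg; Δv = 284×9.80665×ln(2.897) = 2785.1×1.0636 ≈ 2962 m/s.
Total Δv = 3792 + 4553 + 2962 = 11307 m/s.

Δv ≈ 11300 m/s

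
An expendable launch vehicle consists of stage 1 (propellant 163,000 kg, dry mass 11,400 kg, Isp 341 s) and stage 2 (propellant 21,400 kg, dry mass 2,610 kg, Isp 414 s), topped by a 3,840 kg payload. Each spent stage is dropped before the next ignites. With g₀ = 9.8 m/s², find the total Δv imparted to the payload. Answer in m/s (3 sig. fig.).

Δv ≈ 11400 m/s

Ignition mass of stage 1 = 163,000+11,400 + 21,400+2,610 + 3,840 = 202,250 kg.
Stage 1: m₀ = 202,250 kg, m_f = 202,250 − 163,000 = 39,250 kg; Δv = 341×9.8×ln(5.153) = 3341.8×1.6396 ≈ 5479 m/s.
Stage 2: m₀ = 27,850 kg, m_f = 27,850 − 21,400 = 6,450 kg; Δv = 414×9.8×ln(4.318) = 4057.2×1.4628 ≈ 5935 m/s.
Total Δv = 5479 + 5935 = 11414 m/s.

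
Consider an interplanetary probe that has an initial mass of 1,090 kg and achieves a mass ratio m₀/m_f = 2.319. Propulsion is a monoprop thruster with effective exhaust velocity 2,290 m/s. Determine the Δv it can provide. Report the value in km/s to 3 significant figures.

By the Tsiolkovsky rocket equation, Δv = v_e · ln(2.319) = 2290.0 × 0.8411 ≈ 1926.2 m/s.

Δv ≈ 1.93 km/s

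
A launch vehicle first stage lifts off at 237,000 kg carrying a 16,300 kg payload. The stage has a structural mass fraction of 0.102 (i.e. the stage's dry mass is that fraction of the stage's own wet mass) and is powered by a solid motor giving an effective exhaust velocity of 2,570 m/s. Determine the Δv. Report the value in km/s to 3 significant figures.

Stage wet mass = m₀ − payload = 237,000 − 16,300 = 220,700 kg.
Stage dry mass = ε × stage wet mass = 0.102 × 220,700 = 22,511.4 kg.
Burnout mass m_f = stage dry + payload = 22,511.4 + 16,300 = 38,811.4 kg.
Δv = v_e · ln(237,000/38,811.4) = 2570.0 × ln(6.106) = 2570.0 × 1.8093 ≈ 4650 m/s.

Δv ≈ 4.65 km/s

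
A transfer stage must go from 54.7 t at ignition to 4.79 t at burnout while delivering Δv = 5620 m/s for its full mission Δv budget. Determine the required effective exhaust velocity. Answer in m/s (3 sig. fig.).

v_e ≈ 2310 m/s

ln(m₀/m_f) = ln(54700/4790) = ln(11.42) = 2.4353.
From the ideal rocket equation, v_e = Δv / ln(m₀/m_f) = 5620 / 2.4353 = 2307.7 m/s.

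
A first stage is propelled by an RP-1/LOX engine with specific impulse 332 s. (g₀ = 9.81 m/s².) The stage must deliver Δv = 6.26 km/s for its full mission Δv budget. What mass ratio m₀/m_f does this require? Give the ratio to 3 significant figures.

mass ratio ≈ 6.84

v_e = Isp · g₀ = 332 × 9.81 = 3256.9 m/s.
By the Tsiolkovsky rocket equation, m₀/m_f = exp(Δv / v_e) = exp(6260 / 3256.9) = exp(1.9221) = 6.8350.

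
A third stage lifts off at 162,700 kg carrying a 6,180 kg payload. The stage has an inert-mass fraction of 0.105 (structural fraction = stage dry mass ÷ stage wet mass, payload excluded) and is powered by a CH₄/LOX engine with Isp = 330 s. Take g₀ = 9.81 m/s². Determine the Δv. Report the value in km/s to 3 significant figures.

Stage wet mass = m₀ − payload = 162,700 − 6,180 = 156,520 kg.
Stage dry mass = ε × stage wet mass = 0.105 × 156,520 = 16,434.6 kg.
Burnout mass m_f = stage dry + payload = 16,434.6 + 6,180 = 22,614.6 kg.
v_e = Isp · g₀ = 330 × 9.81 = 3237.3 m/s.
Δv = v_e · ln(162,700/22,614.6) = 3237.3 × ln(7.194) = 3237.3 × 1.9733 ≈ 6388 m/s.

Δv ≈ 6.39 km/s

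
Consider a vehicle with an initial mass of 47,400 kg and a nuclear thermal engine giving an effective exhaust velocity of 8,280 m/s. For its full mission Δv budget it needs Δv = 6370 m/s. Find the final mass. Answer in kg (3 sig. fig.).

m₀/m_f = exp(Δv / v_e) = exp(6370 / 8280.0) = exp(0.7693) = 2.1583.
m_f = m₀ / 2.1583 = 47,400 / 2.1583 = 21,961.7 kg.

final mass ≈ 22000 kg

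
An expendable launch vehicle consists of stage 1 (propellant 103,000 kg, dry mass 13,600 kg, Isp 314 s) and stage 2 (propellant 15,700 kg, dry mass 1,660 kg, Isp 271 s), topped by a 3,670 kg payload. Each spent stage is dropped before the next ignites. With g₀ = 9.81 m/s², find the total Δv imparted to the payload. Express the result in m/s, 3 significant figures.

Ignition mass of stage 1 = 103,000+13,600 + 15,700+1,660 + 3,670 = 137,630 kg.
Stage 1: m₀ = 137,630 kg, m_f = 137,630 − 103,000 = 34,630 kg; Δv = 314×9.81×ln(3.974) = 3080.3×1.3798 ≈ 4250 m/s.
Stage 2: m₀ = 21,030 kg, m_f = 21,030 − 15,700 = 5,330 kg; Δv = 271×9.81×ln(3.946) = 2658.5×1.3726 ≈ 3649 m/s.
Total Δv = 4250 + 3649 = 7899 m/s.

Δv ≈ 7900 m/s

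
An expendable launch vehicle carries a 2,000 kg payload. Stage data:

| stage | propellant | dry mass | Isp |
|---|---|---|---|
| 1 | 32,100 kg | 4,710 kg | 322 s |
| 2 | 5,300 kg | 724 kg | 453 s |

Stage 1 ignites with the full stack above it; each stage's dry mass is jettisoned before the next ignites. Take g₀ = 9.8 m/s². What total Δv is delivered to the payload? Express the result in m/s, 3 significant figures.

Ignition mass of stage 1 = 32,100+4,710 + 5,300+724 + 2,000 = 44,834 kg.
Stage 1: m₀ = 44,834 kg, m_f = 44,834 − 32,100 = 12,734 kg; Δv = 322×9.8×ln(3.521) = 3155.6×1.2587 ≈ 3972 m/s.
Stage 2: m₀ = 8,024 kg, m_f = 8,024 − 5,300 = 2,724 kg; Δv = 453×9.8×ln(2.946) = 4439.4×1.0803 ≈ 4796 m/s.
Total Δv = 3972 + 4796 = 8768 m/s.

Δv ≈ 8770 m/s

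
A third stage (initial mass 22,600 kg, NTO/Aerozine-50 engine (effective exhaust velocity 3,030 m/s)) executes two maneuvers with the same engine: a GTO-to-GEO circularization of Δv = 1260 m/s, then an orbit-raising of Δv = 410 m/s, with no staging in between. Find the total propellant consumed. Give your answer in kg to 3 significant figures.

After the first burn: m = 22600 × exp(−1260/3030.0) = 22600 × 0.65978 = 14,911 kg.
After the second burn: m = 14,911 × exp(−410/3030.0) = 14,911 × 0.87344 = 13,023.9 kg.
Total propellant = m₀ − m_final = 22600 − 13,023.9 = 9,576.1 kg.

total propellant consumed ≈ 9580 kg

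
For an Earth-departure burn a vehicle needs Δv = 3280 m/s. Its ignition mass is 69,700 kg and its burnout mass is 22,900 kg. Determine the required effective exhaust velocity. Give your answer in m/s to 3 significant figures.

v_e ≈ 2950 m/s

ln(m₀/m_f) = ln(69700/22900) = ln(3.044) = 1.1131.
v_e = Δv / ln(m₀/m_f) = 3280 / 1.1131 = 2946.8 m/s.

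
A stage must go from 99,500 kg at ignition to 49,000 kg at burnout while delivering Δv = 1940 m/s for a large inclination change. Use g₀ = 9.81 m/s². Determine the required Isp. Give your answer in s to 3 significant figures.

ln(m₀/m_f) = ln(99500/49000) = ln(2.031) = 0.7083.
v_e = Δv / ln(m₀/m_f) = 1940 / 0.7083 = 2738.8 m/s.
Isp = v_e / g₀ = 2738.8 / 9.81 = 279.2 s.

Isp ≈ 279 s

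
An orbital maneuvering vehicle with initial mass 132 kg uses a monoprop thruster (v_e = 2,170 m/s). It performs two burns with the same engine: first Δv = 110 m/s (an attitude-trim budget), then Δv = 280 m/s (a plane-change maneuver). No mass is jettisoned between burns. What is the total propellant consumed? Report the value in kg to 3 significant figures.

After the first burn: m = 132 × exp(−110/2170.0) = 132 × 0.95057 = 125.475 kg.
After the second burn: m = 125.475 × exp(−280/2170.0) = 125.475 × 0.87895 = 110.286 kg.
Total propellant = m₀ − m_final = 132 − 110.286 = 21.714 kg.

total propellant consumed ≈ 21.7 kg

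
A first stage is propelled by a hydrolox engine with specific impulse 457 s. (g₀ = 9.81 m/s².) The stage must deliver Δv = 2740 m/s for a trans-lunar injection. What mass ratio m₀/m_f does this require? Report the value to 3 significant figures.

mass ratio ≈ 1.84

v_e = Isp · g₀ = 457 × 9.81 = 4483.2 m/s.
m₀/m_f = exp(Δv / v_e) = exp(2740 / 4483.2) = exp(0.6112) = 1.8426.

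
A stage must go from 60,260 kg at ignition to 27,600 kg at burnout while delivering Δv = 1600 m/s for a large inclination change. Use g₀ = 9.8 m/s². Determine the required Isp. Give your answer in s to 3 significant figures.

ln(m₀/m_f) = ln(60260/27600) = ln(2.183) = 0.7809.
v_e = Δv / ln(m₀/m_f) = 1600 / 0.7809 = 2049.0 m/s.
Isp = v_e / g₀ = 2049.0 / 9.8 = 209.1 s.

Isp ≈ 209 s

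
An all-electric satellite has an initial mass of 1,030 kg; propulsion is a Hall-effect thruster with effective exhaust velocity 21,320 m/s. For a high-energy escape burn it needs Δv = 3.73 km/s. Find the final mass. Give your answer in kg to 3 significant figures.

final mass ≈ 865 kg

From the ideal rocket equation, m₀/m_f = exp(Δv / v_e) = exp(3730 / 21320.0) = exp(0.1750) = 1.1912.
m_f = m₀ / 1.1912 = 1,030 / 1.1912 = 864.674 kg.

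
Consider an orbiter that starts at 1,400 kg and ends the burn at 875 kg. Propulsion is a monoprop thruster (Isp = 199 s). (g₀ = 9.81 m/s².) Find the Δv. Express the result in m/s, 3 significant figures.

v_e = Isp · g₀ = 199 × 9.81 = 1952.2 m/s.
Δv = v_e · ln(m₀/m_f) = 1952.2 × ln(1.6) = 1952.2 × 0.4700 ≈ 917.5 m/s.

Δv ≈ 918 m/s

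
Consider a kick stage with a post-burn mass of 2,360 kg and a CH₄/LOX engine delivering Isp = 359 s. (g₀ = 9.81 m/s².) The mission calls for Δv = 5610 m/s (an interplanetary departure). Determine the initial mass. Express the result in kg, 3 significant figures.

initial mass ≈ 11600 kg

v_e = Isp · g₀ = 359 × 9.81 = 3521.8 m/s.
From the ideal rocket equation, m₀/m_f = exp(Δv / v_e) = exp(5610 / 3521.8) = exp(1.5929) = 4.9182.
m₀ = m_f × 4.9182 = 2,360 × 4.9182 = 11,607 kg.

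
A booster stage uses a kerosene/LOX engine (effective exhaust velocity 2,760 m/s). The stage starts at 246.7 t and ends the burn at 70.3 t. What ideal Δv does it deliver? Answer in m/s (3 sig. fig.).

Δv ≈ 3460 m/s

Rocket equation: Δv = v_e · ln(m₀/m_f) = 2760.0 × ln(3.509) = 2760.0 × 1.2554 ≈ 3464.9 m/s.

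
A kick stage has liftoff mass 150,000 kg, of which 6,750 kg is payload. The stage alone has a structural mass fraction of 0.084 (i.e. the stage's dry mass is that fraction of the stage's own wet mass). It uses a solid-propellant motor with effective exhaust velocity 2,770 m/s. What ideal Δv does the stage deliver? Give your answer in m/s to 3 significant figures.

Stage wet mass = m₀ − payload = 150,000 − 6,750 = 143,250 kg.
Stage dry mass = ε × stage wet mass = 0.084 × 143,250 = 12,033 kg.
Burnout mass m_f = stage dry + payload = 12,033 + 6,750 = 18,783 kg.
From the ideal rocket equation, Δv = v_e · ln(150,000/18,783) = 2770.0 × ln(7.986) = 2770.0 × 2.0777 ≈ 5755 m/s.

Δv ≈ 5760 m/s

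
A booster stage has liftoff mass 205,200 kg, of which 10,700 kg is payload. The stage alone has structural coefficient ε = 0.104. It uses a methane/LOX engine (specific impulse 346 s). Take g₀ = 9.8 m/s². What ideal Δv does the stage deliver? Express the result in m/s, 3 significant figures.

Stage wet mass = m₀ − payload = 205,200 − 10,700 = 194,500 kg.
Stage dry mass = ε × stage wet mass = 0.104 × 194,500 = 20,228 kg.
Burnout mass m_f = stage dry + payload = 20,228 + 10,700 = 30,928 kg.
v_e = Isp · g₀ = 346 × 9.8 = 3390.8 m/s.
By the Tsiolkovsky rocket equation, Δv = v_e · ln(205,200/30,928) = 3390.8 × ln(6.635) = 3390.8 × 1.8923 ≈ 6416 m/s.

Δv ≈ 6420 m/s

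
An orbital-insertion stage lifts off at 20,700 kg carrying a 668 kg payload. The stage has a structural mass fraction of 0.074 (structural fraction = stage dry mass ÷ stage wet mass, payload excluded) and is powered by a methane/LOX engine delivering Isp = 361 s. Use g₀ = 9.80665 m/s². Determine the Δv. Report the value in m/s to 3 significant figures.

Δv ≈ 8020 m/s

Stage wet mass = m₀ − payload = 20,700 − 668 = 20,032 kg.
Stage dry mass = ε × stage wet mass = 0.074 × 20,032 = 1,482.37 kg.
Burnout mass m_f = stage dry + payload = 1,482.37 + 668 = 2,150.37 kg.
v_e = Isp · g₀ = 361 × 9.80665 = 3540.2 m/s.
Using Δv = v_e ln(m₀/m_f): Δv = v_e · ln(20,700/2,150.37) = 3540.2 × ln(9.626) = 3540.2 × 2.2645 ≈ 8017 m/s.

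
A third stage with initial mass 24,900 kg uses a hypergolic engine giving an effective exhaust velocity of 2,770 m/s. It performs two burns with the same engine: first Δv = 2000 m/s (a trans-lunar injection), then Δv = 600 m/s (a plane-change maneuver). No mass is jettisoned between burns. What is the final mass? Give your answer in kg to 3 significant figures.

final mass ≈ 9740 kg

After the first burn: m = 24900 × exp(−2000/2770.0) = 24900 × 0.48577 = 12,095.7 kg.
After the second burn: m = 12,095.7 × exp(−600/2770.0) = 12,095.7 × 0.80525 = 9,740.06 kg.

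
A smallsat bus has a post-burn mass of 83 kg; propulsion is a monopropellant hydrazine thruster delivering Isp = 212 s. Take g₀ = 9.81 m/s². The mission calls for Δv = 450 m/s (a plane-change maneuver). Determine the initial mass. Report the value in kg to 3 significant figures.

v_e = Isp · g₀ = 212 × 9.81 = 2079.7 m/s.
By the Tsiolkovsky rocket equation, m₀/m_f = exp(Δv / v_e) = exp(450 / 2079.7) = exp(0.2164) = 1.2416.
m₀ = m_f × 1.2416 = 83 × 1.2416 = 103.053 kg.

initial mass ≈ 103 kg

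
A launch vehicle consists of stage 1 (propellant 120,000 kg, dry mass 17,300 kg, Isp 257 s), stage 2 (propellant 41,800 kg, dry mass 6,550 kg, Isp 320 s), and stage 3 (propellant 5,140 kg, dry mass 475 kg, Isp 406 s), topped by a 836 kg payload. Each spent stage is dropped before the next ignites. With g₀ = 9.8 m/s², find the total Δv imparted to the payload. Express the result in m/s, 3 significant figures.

Δv ≈ 13300 m/s

Ignition mass of stage 1 = 120,000+17,300 + 41,800+6,550 + 5,140+475 + 836 = 192,101 kg.
Stage 1: m₀ = 192,101 kg, m_f = 192,101 − 120,000 = 72,101 kg; Δv = 257×9.8×ln(2.664) = 2518.6×0.9800 ≈ 2468 m/s.
Stage 2: m₀ = 54,801 kg, m_f = 54,801 − 41,800 = 13,001 kg; Δv = 320×9.8×ln(4.215) = 3136.0×1.4387 ≈ 4512 m/s.
Stage 3: m₀ = 6,451 kg, m_f = 6,451 − 5,140 = 1,311 kg; Δv = 406×9.8×ln(4.921) = 3978.8×1.5934 ≈ 6340 m/s.
Total Δv = 2468 + 4512 + 6340 = 13320 m/s.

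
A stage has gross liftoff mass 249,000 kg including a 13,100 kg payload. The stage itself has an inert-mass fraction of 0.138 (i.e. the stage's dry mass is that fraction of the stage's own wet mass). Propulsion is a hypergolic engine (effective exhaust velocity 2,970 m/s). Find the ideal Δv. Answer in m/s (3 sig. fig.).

Δv ≈ 5040 m/s

Stage wet mass = m₀ − payload = 249,000 − 13,100 = 235,900 kg.
Stage dry mass = ε × stage wet mass = 0.138 × 235,900 = 32,554.2 kg.
Burnout mass m_f = stage dry + payload = 32,554.2 + 13,100 = 45,654.2 kg.
By the Tsiolkovsky rocket equation, Δv = v_e · ln(249,000/45,654.2) = 2970.0 × ln(5.454) = 2970.0 × 1.6964 ≈ 5038 m/s.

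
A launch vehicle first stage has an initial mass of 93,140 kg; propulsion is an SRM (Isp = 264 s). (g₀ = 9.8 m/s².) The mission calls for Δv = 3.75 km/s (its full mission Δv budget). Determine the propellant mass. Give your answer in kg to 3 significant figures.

v_e = Isp · g₀ = 264 × 9.8 = 2587.2 m/s.
m₀/m_f = exp(Δv / v_e) = exp(3750 / 2587.2) = exp(1.4494) = 4.2607.
m_f = 93,140 / 4.2607 = 21,860.3 kg, so propellant = m₀ − m_f = 93,140 − 21,860.3 = 71,279.7 kg.

propellant mass ≈ 71300 kg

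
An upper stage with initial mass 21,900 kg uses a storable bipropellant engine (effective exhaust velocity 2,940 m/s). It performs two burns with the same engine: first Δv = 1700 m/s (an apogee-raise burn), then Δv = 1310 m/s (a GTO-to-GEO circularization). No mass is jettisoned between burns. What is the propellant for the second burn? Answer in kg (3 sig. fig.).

propellant for the second burn ≈ 4420 kg

After the first burn: m = 21900 × exp(−1700/2940.0) = 21900 × 0.56089 = 12,283.5 kg.
After the second burn: m = 12,283.5 × exp(−1310/2940.0) = 12,283.5 × 0.64045 = 7,866.97 kg.
Second-burn propellant = 12,283.5 − 7,866.97 = 4,416.53 kg.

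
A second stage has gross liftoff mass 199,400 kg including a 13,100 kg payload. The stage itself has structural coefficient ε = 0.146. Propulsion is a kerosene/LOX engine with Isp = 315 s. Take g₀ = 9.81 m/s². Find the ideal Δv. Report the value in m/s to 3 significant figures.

Stage wet mass = m₀ − payload = 199,400 − 13,100 = 186,300 kg.
Stage dry mass = ε × stage wet mass = 0.146 × 186,300 = 27,199.8 kg.
Burnout mass m_f = stage dry + payload = 27,199.8 + 13,100 = 40,299.8 kg.
v_e = Isp · g₀ = 315 × 9.81 = 3090.2 m/s.
Using Δv = v_e ln(m₀/m_f): Δv = v_e · ln(199,400/40,299.8) = 3090.2 × ln(4.948) = 3090.2 × 1.5990 ≈ 4941 m/s.

Δv ≈ 4940 m/s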